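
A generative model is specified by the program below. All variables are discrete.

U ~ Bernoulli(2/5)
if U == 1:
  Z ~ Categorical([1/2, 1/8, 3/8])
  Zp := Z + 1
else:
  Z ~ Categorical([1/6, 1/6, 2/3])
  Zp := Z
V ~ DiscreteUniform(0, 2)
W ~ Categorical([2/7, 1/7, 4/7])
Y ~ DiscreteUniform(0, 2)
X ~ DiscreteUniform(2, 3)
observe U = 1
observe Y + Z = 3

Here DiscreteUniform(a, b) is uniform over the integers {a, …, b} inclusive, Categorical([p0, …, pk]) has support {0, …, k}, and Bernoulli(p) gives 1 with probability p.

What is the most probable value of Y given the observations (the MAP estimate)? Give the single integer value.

Enumerate traces; 36 have nonzero weight after conditioning:
  (U=1, Z=1, V=0, W=0, Y=2, X=2) weight 1/1260
  (U=1, Z=1, V=0, W=0, Y=2, X=3) weight 1/1260
  (U=1, Z=1, V=0, W=1, Y=2, X=2) weight 1/2520
  (U=1, Z=1, V=0, W=1, Y=2, X=3) weight 1/2520
  (U=1, Z=1, V=0, W=2, Y=2, X=2) weight 1/630
  (U=1, Z=1, V=0, W=2, Y=2, X=3) weight 1/630
  (U=1, Z=1, V=1, W=0, Y=2, X=2) weight 1/1260
  (U=1, Z=1, V=1, W=0, Y=2, X=3) weight 1/1260
  (U=1, Z=2, V=0, W=0, Y=1, X=2) weight 1/420
  … 27 more
Group by Y:
  weight(Y=1) = 1/20
  weight(Y=2) = 1/60
Total weight = 1/20 + 1/60 = 1/15
P(Y=1 | obs) = 1/20 / 1/15 = 3/4
P(Y=2 | obs) = 1/60 / 1/15 = 1/4
argmax = 1

argmax_v P(Y = v | obs) = 1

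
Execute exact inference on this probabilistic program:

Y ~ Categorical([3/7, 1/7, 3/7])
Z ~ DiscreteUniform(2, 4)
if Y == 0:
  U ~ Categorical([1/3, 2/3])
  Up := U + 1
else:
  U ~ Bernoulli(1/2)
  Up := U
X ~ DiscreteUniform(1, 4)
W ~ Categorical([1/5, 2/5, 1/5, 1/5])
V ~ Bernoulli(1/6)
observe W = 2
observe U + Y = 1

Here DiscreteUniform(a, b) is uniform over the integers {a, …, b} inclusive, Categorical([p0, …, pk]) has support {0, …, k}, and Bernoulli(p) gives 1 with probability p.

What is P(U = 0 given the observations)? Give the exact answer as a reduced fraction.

P(U = 0 | obs) = 1/5

Enumerate traces; 48 have nonzero weight after conditioning:
  (Y=0, Z=2, U=1, X=1, W=2, V=0) weight 1/252
  (Y=0, Z=2, U=1, X=1, W=2, V=1) weight 1/1260
  (Y=0, Z=2, U=1, X=2, W=2, V=0) weight 1/252
  (Y=0, Z=2, U=1, X=2, W=2, V=1) weight 1/1260
  (Y=0, Z=2, U=1, X=3, W=2, V=0) weight 1/252
  (Y=0, Z=2, U=1, X=3, W=2, V=1) weight 1/1260
  (Y=0, Z=2, U=1, X=4, W=2, V=0) weight 1/252
  (Y=0, Z=2, U=1, X=4, W=2, V=1) weight 1/1260
  (Y=1, Z=2, U=0, X=1, W=2, V=0) weight 1/1008
  … 39 more
Group by U:
  weight(U=0) = 1/70
  weight(U=1) = 2/35
Total weight = 1/70 + 2/35 = 1/14
P(U=0 | obs) = 1/70 / 1/14 = 1/5
P(U=1 | obs) = 2/35 / 1/14 = 4/5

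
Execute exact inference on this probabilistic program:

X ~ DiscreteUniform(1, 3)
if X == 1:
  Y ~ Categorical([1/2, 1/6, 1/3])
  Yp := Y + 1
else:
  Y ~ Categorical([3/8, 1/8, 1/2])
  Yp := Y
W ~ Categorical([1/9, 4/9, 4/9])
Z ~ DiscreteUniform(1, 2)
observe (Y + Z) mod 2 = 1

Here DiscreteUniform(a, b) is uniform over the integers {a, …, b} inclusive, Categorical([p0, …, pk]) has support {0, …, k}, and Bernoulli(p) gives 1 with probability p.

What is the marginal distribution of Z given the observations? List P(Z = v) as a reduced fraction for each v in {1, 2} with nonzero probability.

Enumerate traces; 27 have nonzero weight after conditioning:
  (X=1, Y=0, W=0, Z=1) weight 1/108
  (X=1, Y=0, W=1, Z=1) weight 1/27
  (X=1, Y=0, W=2, Z=1) weight 1/27
  (X=1, Y=1, W=0, Z=2) weight 1/324
  (X=1, Y=1, W=1, Z=2) weight 1/81
  (X=1, Y=1, W=2, Z=2) weight 1/81
  (X=1, Y=2, W=0, Z=1) weight 1/162
  (X=1, Y=2, W=1, Z=1) weight 2/81
  … 19 more
Group by Z:
  weight(Z=1) = 31/72
  weight(Z=2) = 5/72
Total weight = 31/72 + 5/72 = 1/2
P(Z=1 | obs) = 31/72 / 1/2 = 31/36
P(Z=2 | obs) = 5/72 / 1/2 = 5/36

P(Z=1) = 31/36, P(Z=2) = 5/36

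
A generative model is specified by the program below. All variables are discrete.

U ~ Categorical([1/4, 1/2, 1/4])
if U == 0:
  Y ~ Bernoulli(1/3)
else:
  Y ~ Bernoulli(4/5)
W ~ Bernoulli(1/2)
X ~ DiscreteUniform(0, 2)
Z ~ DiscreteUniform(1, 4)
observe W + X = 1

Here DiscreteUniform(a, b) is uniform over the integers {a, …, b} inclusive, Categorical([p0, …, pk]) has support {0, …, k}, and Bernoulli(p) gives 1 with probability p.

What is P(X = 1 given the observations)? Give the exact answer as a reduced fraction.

Enumerate traces; 48 have nonzero weight after conditioning:
  (U=0, Y=0, W=0, X=1, Z=1) weight 1/144
  (U=0, Y=0, W=0, X=1, Z=2) weight 1/144
  (U=0, Y=0, W=0, X=1, Z=3) weight 1/144
  (U=0, Y=0, W=0, X=1, Z=4) weight 1/144
  (U=0, Y=0, W=1, X=0, Z=1) weight 1/144
  (U=0, Y=0, W=1, X=0, Z=2) weight 1/144
  (U=0, Y=0, W=1, X=0, Z=3) weight 1/144
  (U=0, Y=0, W=1, X=0, Z=4) weight 1/144
  … 40 more
Group by X:
  weight(X=0) = 1/6
  weight(X=1) = 1/6
Total weight = 1/6 + 1/6 = 1/3
P(X=0 | obs) = 1/6 / 1/3 = 1/2
P(X=1 | obs) = 1/6 / 1/3 = 1/2

P(X = 1 | obs) = 1/2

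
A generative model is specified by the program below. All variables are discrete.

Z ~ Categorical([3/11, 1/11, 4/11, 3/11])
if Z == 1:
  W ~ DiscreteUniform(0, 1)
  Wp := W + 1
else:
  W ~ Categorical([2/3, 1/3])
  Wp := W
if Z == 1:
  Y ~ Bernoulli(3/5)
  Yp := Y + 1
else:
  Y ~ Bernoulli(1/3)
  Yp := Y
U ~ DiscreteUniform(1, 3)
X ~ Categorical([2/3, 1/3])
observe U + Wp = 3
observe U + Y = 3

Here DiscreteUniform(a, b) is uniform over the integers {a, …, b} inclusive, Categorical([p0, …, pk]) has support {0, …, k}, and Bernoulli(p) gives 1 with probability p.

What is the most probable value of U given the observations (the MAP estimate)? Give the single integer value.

argmax_v P(U = v | obs) = 3

Enumerate traces; 14 have nonzero weight after conditioning:
  (Z=0, W=0, Y=0, U=3, X=0) weight 8/297
  (Z=0, W=0, Y=0, U=3, X=1) weight 4/297
  (Z=0, W=1, Y=1, U=2, X=0) weight 2/297
  (Z=0, W=1, Y=1, U=2, X=1) weight 1/297
  (Z=1, W=0, Y=1, U=2, X=0) weight 1/165
  (Z=1, W=0, Y=1, U=2, X=1) weight 1/330
  (Z=2, W=0, Y=0, U=3, X=0) weight 32/891
  (Z=2, W=0, Y=0, U=3, X=1) weight 16/891
  … 6 more
Group by U:
  weight(U=2) = 127/2970
  weight(U=3) = 40/297
Total weight = 127/2970 + 40/297 = 527/2970
P(U=2 | obs) = 127/2970 / 527/2970 = 127/527
P(U=3 | obs) = 40/297 / 527/2970 = 400/527
argmax = 3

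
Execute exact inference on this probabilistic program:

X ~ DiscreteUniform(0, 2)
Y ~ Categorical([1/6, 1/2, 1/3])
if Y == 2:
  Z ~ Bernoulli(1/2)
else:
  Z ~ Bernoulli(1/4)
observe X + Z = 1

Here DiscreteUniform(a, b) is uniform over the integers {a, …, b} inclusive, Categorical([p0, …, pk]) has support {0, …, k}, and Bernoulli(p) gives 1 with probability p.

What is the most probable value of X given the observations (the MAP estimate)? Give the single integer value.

argmax_v P(X = v | obs) = 1

Enumerate traces; 6 have nonzero weight after conditioning:
  (X=0, Y=0, Z=1) weight 1/72
  (X=0, Y=1, Z=1) weight 1/24
  (X=0, Y=2, Z=1) weight 1/18
  (X=1, Y=0, Z=0) weight 1/24
  (X=1, Y=1, Z=0) weight 1/8
  (X=1, Y=2, Z=0) weight 1/18
Group by X:
  weight(X=0) = 1/9
  weight(X=1) = 2/9
Total weight = 1/9 + 2/9 = 1/3
P(X=0 | obs) = 1/9 / 1/3 = 1/3
P(X=1 | obs) = 2/9 / 1/3 = 2/3
argmax = 1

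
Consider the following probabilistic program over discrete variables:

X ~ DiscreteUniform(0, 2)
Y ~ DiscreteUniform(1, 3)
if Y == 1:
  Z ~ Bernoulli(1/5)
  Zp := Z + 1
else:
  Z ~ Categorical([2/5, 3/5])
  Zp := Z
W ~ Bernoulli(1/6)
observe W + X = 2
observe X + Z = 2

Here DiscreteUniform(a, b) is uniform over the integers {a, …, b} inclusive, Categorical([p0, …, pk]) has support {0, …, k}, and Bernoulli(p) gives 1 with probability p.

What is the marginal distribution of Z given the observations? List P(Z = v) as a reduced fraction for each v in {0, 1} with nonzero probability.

P(Z=0) = 40/47, P(Z=1) = 7/47

Enumerate traces; 6 have nonzero weight after conditioning:
  (X=1, Y=1, Z=1, W=1) weight 1/270
  (X=1, Y=2, Z=1, W=1) weight 1/90
  (X=1, Y=3, Z=1, W=1) weight 1/90
  (X=2, Y=1, Z=0, W=0) weight 2/27
  (X=2, Y=2, Z=0, W=0) weight 1/27
  (X=2, Y=3, Z=0, W=0) weight 1/27
Group by Z:
  weight(Z=0) = 4/27
  weight(Z=1) = 7/270
Total weight = 4/27 + 7/270 = 47/270
P(Z=0 | obs) = 4/27 / 47/270 = 40/47
P(Z=1 | obs) = 7/270 / 47/270 = 7/47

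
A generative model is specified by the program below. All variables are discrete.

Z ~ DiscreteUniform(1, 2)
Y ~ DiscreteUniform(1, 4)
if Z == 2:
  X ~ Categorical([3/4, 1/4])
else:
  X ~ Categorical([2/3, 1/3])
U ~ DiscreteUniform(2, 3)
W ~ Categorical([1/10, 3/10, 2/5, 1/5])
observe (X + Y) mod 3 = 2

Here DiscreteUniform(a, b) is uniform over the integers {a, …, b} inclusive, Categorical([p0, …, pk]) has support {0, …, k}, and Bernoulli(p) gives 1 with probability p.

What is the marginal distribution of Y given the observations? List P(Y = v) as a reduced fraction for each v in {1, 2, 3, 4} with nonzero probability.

P(Y=1) = 7/31, P(Y=2) = 17/31, P(Y=4) = 7/31

Enumerate traces; 48 have nonzero weight after conditioning:
  (Z=1, Y=1, X=1, U=2, W=0) weight 1/480
  (Z=1, Y=1, X=1, U=2, W=1) weight 1/160
  (Z=1, Y=1, X=1, U=2, W=2) weight 1/120
  (Z=1, Y=1, X=1, U=2, W=3) weight 1/240
  (Z=1, Y=1, X=1, U=3, W=0) weight 1/480
  (Z=1, Y=1, X=1, U=3, W=1) weight 1/160
  (Z=1, Y=1, X=1, U=3, W=2) weight 1/120
  (Z=1, Y=1, X=1, U=3, W=3) weight 1/240
  (Z=1, Y=2, X=0, U=2, W=0) weight 1/240
  (Z=1, Y=4, X=1, U=2, W=0) weight 1/480
  … 38 more
Group by Y:
  weight(Y=1) = 7/96
  weight(Y=2) = 17/96
  weight(Y=4) = 7/96
Total weight = 7/96 + 17/96 + 7/96 = 31/96
P(Y=1 | obs) = 7/96 / 31/96 = 7/31
P(Y=2 | obs) = 17/96 / 31/96 = 17/31
P(Y=4 | obs) = 7/96 / 31/96 = 7/31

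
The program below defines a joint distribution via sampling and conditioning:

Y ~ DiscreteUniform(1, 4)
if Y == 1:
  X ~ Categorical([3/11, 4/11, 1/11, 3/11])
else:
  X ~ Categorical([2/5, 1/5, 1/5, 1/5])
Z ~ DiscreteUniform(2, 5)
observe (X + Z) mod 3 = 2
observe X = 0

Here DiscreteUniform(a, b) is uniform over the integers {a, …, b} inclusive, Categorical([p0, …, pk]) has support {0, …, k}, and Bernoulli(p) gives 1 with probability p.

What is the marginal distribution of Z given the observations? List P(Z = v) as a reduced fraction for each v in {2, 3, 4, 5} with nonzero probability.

Enumerate traces; 8 have nonzero weight after conditioning:
  (Y=1, X=0, Z=2) weight 3/176
  (Y=1, X=0, Z=5) weight 3/176
  (Y=2, X=0, Z=2) weight 1/40
  (Y=2, X=0, Z=5) weight 1/40
  (Y=3, X=0, Z=2) weight 1/40
  (Y=3, X=0, Z=5) weight 1/40
  (Y=4, X=0, Z=2) weight 1/40
  (Y=4, X=0, Z=5) weight 1/40
Group by Z:
  weight(Z=2) = 81/880
  weight(Z=5) = 81/880
Total weight = 81/880 + 81/880 = 81/440
P(Z=2 | obs) = 81/880 / 81/440 = 1/2
P(Z=5 | obs) = 81/880 / 81/440 = 1/2

P(Z=2) = 1/2, P(Z=5) = 1/2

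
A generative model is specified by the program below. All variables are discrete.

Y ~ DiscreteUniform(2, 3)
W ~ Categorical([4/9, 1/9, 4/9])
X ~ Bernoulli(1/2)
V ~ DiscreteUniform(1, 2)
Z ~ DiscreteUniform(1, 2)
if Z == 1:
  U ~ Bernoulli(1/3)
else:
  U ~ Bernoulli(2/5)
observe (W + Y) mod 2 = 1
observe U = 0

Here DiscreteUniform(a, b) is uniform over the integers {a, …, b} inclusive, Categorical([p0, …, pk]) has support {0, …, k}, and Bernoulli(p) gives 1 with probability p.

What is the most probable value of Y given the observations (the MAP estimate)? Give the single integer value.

Enumerate traces; 24 have nonzero weight after conditioning:
  (Y=2, W=1, X=0, V=1, Z=1, U=0) weight 1/216
  (Y=2, W=1, X=0, V=1, Z=2, U=0) weight 1/240
  (Y=2, W=1, X=0, V=2, Z=1, U=0) weight 1/216
  (Y=2, W=1, X=0, V=2, Z=2, U=0) weight 1/240
  (Y=2, W=1, X=1, V=1, Z=1, U=0) weight 1/216
  (Y=2, W=1, X=1, V=1, Z=2, U=0) weight 1/240
  (Y=2, W=1, X=1, V=2, Z=1, U=0) weight 1/216
  (Y=2, W=1, X=1, V=2, Z=2, U=0) weight 1/240
  (Y=3, W=0, X=0, V=1, Z=1, U=0) weight 1/54
  … 15 more
Group by Y:
  weight(Y=2) = 19/540
  weight(Y=3) = 38/135
Total weight = 19/540 + 38/135 = 19/60
P(Y=2 | obs) = 19/540 / 19/60 = 1/9
P(Y=3 | obs) = 38/135 / 19/60 = 8/9
argmax = 3

argmax_v P(Y = v | obs) = 3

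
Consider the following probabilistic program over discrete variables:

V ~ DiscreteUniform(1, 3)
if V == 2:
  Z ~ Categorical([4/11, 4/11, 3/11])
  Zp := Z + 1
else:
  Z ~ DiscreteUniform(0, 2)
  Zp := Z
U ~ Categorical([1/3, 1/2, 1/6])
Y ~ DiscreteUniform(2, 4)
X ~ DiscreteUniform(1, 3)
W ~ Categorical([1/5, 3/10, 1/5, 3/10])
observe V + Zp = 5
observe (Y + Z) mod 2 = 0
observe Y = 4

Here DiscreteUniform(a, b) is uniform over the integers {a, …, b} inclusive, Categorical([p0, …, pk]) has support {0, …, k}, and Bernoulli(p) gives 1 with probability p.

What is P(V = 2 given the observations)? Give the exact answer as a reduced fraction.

P(V = 2 | obs) = 9/20

Enumerate traces; 72 have nonzero weight after conditioning:
  (V=2, Z=2, U=0, Y=4, X=1, W=0) weight 1/1485
  (V=2, Z=2, U=0, Y=4, X=1, W=1) weight 1/990
  (V=2, Z=2, U=0, Y=4, X=1, W=2) weight 1/1485
  (V=2, Z=2, U=0, Y=4, X=1, W=3) weight 1/990
  (V=2, Z=2, U=0, Y=4, X=2, W=0) weight 1/1485
  (V=2, Z=2, U=0, Y=4, X=2, W=1) weight 1/990
  (V=2, Z=2, U=0, Y=4, X=2, W=2) weight 1/1485
  (V=2, Z=2, U=0, Y=4, X=2, W=3) weight 1/990
  (V=3, Z=2, U=0, Y=4, X=1, W=0) weight 1/1215
  … 63 more
Group by V:
  weight(V=2) = 1/33
  weight(V=3) = 1/27
Total weight = 1/33 + 1/27 = 20/297
P(V=2 | obs) = 1/33 / 20/297 = 9/20
P(V=3 | obs) = 1/27 / 20/297 = 11/20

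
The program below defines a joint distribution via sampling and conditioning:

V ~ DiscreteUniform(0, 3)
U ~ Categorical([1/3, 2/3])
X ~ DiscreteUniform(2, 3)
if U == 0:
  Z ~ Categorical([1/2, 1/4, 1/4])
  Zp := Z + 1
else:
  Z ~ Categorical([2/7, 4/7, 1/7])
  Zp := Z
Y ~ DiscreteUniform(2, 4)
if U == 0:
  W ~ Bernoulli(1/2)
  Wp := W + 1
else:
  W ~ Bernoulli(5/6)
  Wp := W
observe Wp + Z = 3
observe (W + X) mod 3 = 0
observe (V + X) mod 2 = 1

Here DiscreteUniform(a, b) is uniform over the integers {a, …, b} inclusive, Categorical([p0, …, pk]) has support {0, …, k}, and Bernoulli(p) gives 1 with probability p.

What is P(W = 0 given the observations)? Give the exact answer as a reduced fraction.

Enumerate traces; 18 have nonzero weight after conditioning:
  (V=0, U=0, X=3, Z=2, Y=2, W=0) weight 1/576
  (V=0, U=0, X=3, Z=2, Y=3, W=0) weight 1/576
  (V=0, U=0, X=3, Z=2, Y=4, W=0) weight 1/576
  (V=1, U=0, X=2, Z=1, Y=2, W=1) weight 1/576
  (V=1, U=0, X=2, Z=1, Y=3, W=1) weight 1/576
  (V=1, U=0, X=2, Z=1, Y=4, W=1) weight 1/576
  (V=1, U=1, X=2, Z=2, Y=2, W=1) weight 5/1512
  (V=1, U=1, X=2, Z=2, Y=3, W=1) weight 5/1512
  … 10 more
Group by W:
  weight(W=0) = 1/96
  weight(W=1) = 61/2016
Total weight = 1/96 + 61/2016 = 41/1008
P(W=0 | obs) = 1/96 / 41/1008 = 21/82
P(W=1 | obs) = 61/2016 / 41/1008 = 61/82

P(W = 0 | obs) = 21/82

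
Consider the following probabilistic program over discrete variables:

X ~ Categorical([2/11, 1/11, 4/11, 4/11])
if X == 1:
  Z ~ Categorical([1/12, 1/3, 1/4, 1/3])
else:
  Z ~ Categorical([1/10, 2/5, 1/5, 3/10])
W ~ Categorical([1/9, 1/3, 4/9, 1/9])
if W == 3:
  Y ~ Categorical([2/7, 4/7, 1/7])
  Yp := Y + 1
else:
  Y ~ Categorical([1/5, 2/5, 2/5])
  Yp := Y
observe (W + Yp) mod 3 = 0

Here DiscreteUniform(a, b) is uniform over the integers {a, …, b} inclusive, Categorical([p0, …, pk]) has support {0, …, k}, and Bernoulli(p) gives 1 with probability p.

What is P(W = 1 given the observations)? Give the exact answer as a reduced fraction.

Enumerate traces; 64 have nonzero weight after conditioning:
  (X=0, Z=0, W=0, Y=0) weight 1/2475
  (X=0, Z=0, W=1, Y=2) weight 2/825
  (X=0, Z=0, W=2, Y=1) weight 8/2475
  (X=0, Z=0, W=3, Y=2) weight 1/3465
  (X=0, Z=1, W=0, Y=0) weight 4/2475
  (X=0, Z=1, W=1, Y=2) weight 8/825
  (X=0, Z=1, W=2, Y=1) weight 32/2475
  (X=0, Z=1, W=3, Y=2) weight 4/3465
  … 56 more
Group by W:
  weight(W=0) = 1/45
  weight(W=1) = 2/15
  weight(W=2) = 8/45
  weight(W=3) = 1/63
Total weight = 1/45 + 2/15 + 8/45 + 1/63 = 22/63
P(W=0 | obs) = 1/45 / 22/63 = 7/110
P(W=1 | obs) = 2/15 / 22/63 = 21/55
P(W=2 | obs) = 8/45 / 22/63 = 28/55
P(W=3 | obs) = 1/63 / 22/63 = 1/22

P(W = 1 | obs) = 21/55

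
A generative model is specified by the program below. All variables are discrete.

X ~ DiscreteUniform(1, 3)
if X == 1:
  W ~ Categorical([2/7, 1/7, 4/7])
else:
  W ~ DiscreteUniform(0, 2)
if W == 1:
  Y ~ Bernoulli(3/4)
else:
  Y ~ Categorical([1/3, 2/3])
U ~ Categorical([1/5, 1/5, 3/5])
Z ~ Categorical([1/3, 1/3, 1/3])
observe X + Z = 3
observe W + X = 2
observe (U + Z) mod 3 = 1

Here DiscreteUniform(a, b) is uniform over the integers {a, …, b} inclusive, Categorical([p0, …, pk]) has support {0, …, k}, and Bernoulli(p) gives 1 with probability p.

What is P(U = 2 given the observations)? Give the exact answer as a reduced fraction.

Enumerate traces; 4 have nonzero weight after conditioning:
  (X=1, W=1, Y=0, U=2, Z=2) weight 1/420
  (X=1, W=1, Y=1, U=2, Z=2) weight 1/140
  (X=2, W=0, Y=0, U=0, Z=1) weight 1/405
  (X=2, W=0, Y=1, U=0, Z=1) weight 2/405
Group by U:
  weight(U=0) = 1/135
  weight(U=2) = 1/105
Total weight = 1/135 + 1/105 = 16/945
P(U=0 | obs) = 1/135 / 16/945 = 7/16
P(U=2 | obs) = 1/105 / 16/945 = 9/16

P(U = 2 | obs) = 9/16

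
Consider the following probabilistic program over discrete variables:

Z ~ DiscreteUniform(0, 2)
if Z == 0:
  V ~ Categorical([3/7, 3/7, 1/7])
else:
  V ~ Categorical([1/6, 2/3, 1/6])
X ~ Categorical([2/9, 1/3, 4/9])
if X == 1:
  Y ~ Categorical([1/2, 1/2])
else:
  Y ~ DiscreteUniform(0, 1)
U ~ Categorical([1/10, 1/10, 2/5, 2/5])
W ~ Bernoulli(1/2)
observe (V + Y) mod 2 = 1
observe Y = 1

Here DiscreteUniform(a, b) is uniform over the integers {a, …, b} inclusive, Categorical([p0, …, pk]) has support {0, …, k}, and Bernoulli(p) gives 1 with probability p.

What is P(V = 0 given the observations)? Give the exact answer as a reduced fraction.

P(V = 0 | obs) = 8/13

Enumerate traces; 144 have nonzero weight after conditioning:
  (Z=0, V=0, X=0, Y=1, U=0, W=0) weight 1/1260
  (Z=0, V=0, X=0, Y=1, U=0, W=1) weight 1/1260
  (Z=0, V=0, X=0, Y=1, U=1, W=0) weight 1/1260
  (Z=0, V=0, X=0, Y=1, U=1, W=1) weight 1/1260
  (Z=0, V=0, X=0, Y=1, U=2, W=0) weight 1/315
  (Z=0, V=0, X=0, Y=1, U=2, W=1) weight 1/315
  (Z=0, V=0, X=0, Y=1, U=3, W=0) weight 1/315
  (Z=0, V=0, X=0, Y=1, U=3, W=1) weight 1/315
  (Z=0, V=2, X=0, Y=1, U=0, W=0) weight 1/3780
  … 135 more
Group by V:
  weight(V=0) = 8/63
  weight(V=2) = 5/63
Total weight = 8/63 + 5/63 = 13/63
P(V=0 | obs) = 8/63 / 13/63 = 8/13
P(V=2 | obs) = 5/63 / 13/63 = 5/13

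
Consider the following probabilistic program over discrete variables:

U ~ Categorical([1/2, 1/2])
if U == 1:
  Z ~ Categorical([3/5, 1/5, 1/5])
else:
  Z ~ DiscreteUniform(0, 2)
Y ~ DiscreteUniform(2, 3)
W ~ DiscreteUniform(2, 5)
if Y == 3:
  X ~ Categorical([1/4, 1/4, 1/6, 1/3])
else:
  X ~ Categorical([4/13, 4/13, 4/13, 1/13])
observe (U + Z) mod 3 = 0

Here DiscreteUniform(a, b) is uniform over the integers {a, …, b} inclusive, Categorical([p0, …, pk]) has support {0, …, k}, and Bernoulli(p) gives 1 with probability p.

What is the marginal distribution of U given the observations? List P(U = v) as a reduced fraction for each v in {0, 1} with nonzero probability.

Enumerate traces; 64 have nonzero weight after conditioning:
  (U=0, Z=0, Y=2, W=2, X=0) weight 1/156
  (U=0, Z=0, Y=2, W=2, X=1) weight 1/156
  (U=0, Z=0, Y=2, W=2, X=2) weight 1/156
  (U=0, Z=0, Y=2, W=2, X=3) weight 1/624
  (U=0, Z=0, Y=2, W=3, X=0) weight 1/156
  (U=0, Z=0, Y=2, W=3, X=1) weight 1/156
  (U=0, Z=0, Y=2, W=3, X=2) weight 1/156
  (U=0, Z=0, Y=2, W=3, X=3) weight 1/624
  (U=1, Z=2, Y=2, W=2, X=0) weight 1/260
  … 55 more
Group by U:
  weight(U=0) = 1/6
  weight(U=1) = 1/10
Total weight = 1/6 + 1/10 = 4/15
P(U=0 | obs) = 1/6 / 4/15 = 5/8
P(U=1 | obs) = 1/10 / 4/15 = 3/8

P(U=0) = 5/8, P(U=1) = 3/8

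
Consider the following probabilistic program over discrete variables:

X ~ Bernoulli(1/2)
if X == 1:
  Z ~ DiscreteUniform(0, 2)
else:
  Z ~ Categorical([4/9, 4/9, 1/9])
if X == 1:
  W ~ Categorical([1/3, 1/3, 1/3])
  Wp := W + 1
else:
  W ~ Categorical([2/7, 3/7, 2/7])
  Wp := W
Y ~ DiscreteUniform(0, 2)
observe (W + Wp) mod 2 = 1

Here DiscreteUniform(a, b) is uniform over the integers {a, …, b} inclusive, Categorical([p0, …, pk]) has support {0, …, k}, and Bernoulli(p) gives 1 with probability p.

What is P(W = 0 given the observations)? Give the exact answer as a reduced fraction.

P(W = 0 | obs) = 1/3

Enumerate traces; 27 have nonzero weight after conditioning:
  (X=1, Z=0, W=0, Y=0) weight 1/54
  (X=1, Z=0, W=0, Y=1) weight 1/54
  (X=1, Z=0, W=0, Y=2) weight 1/54
  (X=1, Z=0, W=1, Y=0) weight 1/54
  (X=1, Z=0, W=1, Y=1) weight 1/54
  (X=1, Z=0, W=1, Y=2) weight 1/54
  (X=1, Z=0, W=2, Y=0) weight 1/54
  (X=1, Z=0, W=2, Y=1) weight 1/54
  … 19 more
Group by W:
  weight(W=0) = 1/6
  weight(W=1) = 1/6
  weight(W=2) = 1/6
Total weight = 1/6 + 1/6 + 1/6 = 1/2
P(W=0 | obs) = 1/6 / 1/2 = 1/3
P(W=1 | obs) = 1/6 / 1/2 = 1/3
P(W=2 | obs) = 1/6 / 1/2 = 1/3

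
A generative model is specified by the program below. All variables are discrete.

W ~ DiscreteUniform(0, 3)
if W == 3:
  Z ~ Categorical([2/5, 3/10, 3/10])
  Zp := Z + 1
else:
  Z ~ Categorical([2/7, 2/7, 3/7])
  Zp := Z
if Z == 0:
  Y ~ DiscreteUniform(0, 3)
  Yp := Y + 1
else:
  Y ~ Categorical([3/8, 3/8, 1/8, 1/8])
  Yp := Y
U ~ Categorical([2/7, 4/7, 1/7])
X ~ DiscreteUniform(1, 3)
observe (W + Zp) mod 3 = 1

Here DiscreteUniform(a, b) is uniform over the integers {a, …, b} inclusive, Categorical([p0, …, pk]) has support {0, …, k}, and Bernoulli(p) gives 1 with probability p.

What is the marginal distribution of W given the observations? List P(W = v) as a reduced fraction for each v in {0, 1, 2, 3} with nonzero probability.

Enumerate traces; 144 have nonzero weight after conditioning:
  (W=0, Z=1, Y=0, U=0, X=1) weight 1/392
  (W=0, Z=1, Y=0, U=0, X=2) weight 1/392
  (W=0, Z=1, Y=0, U=0, X=3) weight 1/392
  (W=0, Z=1, Y=0, U=1, X=1) weight 1/196
  (W=0, Z=1, Y=0, U=1, X=2) weight 1/196
  (W=0, Z=1, Y=0, U=1, X=3) weight 1/196
  (W=0, Z=1, Y=0, U=2, X=1) weight 1/784
  (W=0, Z=1, Y=0, U=2, X=2) weight 1/784
  (W=1, Z=0, Y=0, U=0, X=1) weight 1/588
  (W=2, Z=2, Y=0, U=0, X=1) weight 3/784
  … 134 more
Group by W:
  weight(W=0) = 1/14
  weight(W=1) = 1/14
  weight(W=2) = 3/28
  weight(W=3) = 1/10
Total weight = 1/14 + 1/14 + 3/28 + 1/10 = 7/20
P(W=0 | obs) = 1/14 / 7/20 = 10/49
P(W=1 | obs) = 1/14 / 7/20 = 10/49
P(W=2 | obs) = 3/28 / 7/20 = 15/49
P(W=3 | obs) = 1/10 / 7/20 = 2/7

P(W=0) = 10/49, P(W=1) = 10/49, P(W=2) = 15/49, P(W=3) = 2/7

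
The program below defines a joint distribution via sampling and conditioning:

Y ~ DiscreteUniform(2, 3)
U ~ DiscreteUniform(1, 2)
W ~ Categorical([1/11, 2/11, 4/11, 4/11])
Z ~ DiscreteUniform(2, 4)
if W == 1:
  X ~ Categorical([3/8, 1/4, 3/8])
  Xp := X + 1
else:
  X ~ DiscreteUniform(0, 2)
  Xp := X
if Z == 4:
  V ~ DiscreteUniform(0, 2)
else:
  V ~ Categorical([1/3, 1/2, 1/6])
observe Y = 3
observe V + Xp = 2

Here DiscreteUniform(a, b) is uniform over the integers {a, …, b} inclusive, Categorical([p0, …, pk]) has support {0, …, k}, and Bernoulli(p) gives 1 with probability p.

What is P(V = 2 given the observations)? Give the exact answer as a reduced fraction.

P(V = 2 | obs) = 4/21

Enumerate traces; 66 have nonzero weight after conditioning:
  (Y=3, U=1, W=0, Z=2, X=0, V=2) weight 1/2376
  (Y=3, U=1, W=0, Z=2, X=1, V=1) weight 1/792
  (Y=3, U=1, W=0, Z=2, X=2, V=0) weight 1/1188
  (Y=3, U=1, W=0, Z=3, X=0, V=2) weight 1/2376
  (Y=3, U=1, W=0, Z=3, X=1, V=1) weight 1/792
  (Y=3, U=1, W=0, Z=3, X=2, V=0) weight 1/1188
  (Y=3, U=1, W=0, Z=4, X=0, V=2) weight 1/1188
  (Y=3, U=1, W=0, Z=4, X=1, V=1) weight 1/1188
  … 58 more
Group by V:
  weight(V=0) = 7/132
  weight(V=1) = 5/66
  weight(V=2) = 1/33
Total weight = 7/132 + 5/66 + 1/33 = 7/44
P(V=0 | obs) = 7/132 / 7/44 = 1/3
P(V=1 | obs) = 5/66 / 7/44 = 10/21
P(V=2 | obs) = 1/33 / 7/44 = 4/21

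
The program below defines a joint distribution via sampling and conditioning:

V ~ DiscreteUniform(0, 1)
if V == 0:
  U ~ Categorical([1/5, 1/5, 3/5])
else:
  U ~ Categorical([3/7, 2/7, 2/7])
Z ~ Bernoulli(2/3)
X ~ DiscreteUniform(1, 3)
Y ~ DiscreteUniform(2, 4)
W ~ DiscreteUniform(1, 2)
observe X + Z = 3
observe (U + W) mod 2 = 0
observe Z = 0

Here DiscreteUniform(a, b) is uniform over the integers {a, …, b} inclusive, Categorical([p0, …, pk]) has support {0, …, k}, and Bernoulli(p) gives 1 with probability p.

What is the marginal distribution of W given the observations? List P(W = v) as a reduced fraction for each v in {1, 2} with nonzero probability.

P(W=1) = 17/70, P(W=2) = 53/70

Enumerate traces; 18 have nonzero weight after conditioning:
  (V=0, U=0, Z=0, X=3, Y=2, W=2) weight 1/540
  (V=0, U=0, Z=0, X=3, Y=3, W=2) weight 1/540
  (V=0, U=0, Z=0, X=3, Y=4, W=2) weight 1/540
  (V=0, U=1, Z=0, X=3, Y=2, W=1) weight 1/540
  (V=0, U=1, Z=0, X=3, Y=3, W=1) weight 1/540
  (V=0, U=1, Z=0, X=3, Y=4, W=1) weight 1/540
  (V=0, U=2, Z=0, X=3, Y=2, W=2) weight 1/180
  (V=0, U=2, Z=0, X=3, Y=3, W=2) weight 1/180
  … 10 more
Group by W:
  weight(W=1) = 17/1260
  weight(W=2) = 53/1260
Total weight = 17/1260 + 53/1260 = 1/18
P(W=1 | obs) = 17/1260 / 1/18 = 17/70
P(W=2 | obs) = 53/1260 / 1/18 = 53/70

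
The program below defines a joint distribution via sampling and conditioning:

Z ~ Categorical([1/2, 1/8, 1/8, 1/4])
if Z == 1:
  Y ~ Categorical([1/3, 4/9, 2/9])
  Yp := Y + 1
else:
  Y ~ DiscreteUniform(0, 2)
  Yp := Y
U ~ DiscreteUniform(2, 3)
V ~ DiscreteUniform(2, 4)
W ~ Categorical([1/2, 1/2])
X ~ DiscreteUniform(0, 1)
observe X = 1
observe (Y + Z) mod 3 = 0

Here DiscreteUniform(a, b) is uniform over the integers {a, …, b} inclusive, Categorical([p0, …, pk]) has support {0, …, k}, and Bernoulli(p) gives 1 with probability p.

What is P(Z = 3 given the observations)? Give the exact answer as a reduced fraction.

P(Z = 3 | obs) = 6/23

Enumerate traces; 48 have nonzero weight after conditioning:
  (Z=0, Y=0, U=2, V=2, W=0, X=1) weight 1/144
  (Z=0, Y=0, U=2, V=2, W=1, X=1) weight 1/144
  (Z=0, Y=0, U=2, V=3, W=0, X=1) weight 1/144
  (Z=0, Y=0, U=2, V=3, W=1, X=1) weight 1/144
  (Z=0, Y=0, U=2, V=4, W=0, X=1) weight 1/144
  (Z=0, Y=0, U=2, V=4, W=1, X=1) weight 1/144
  (Z=0, Y=0, U=3, V=2, W=0, X=1) weight 1/144
  (Z=0, Y=0, U=3, V=2, W=1, X=1) weight 1/144
  (Z=1, Y=2, U=2, V=2, W=0, X=1) weight 1/864
  (Z=2, Y=1, U=2, V=2, W=0, X=1) weight 1/576
  … 38 more
Group by Z:
  weight(Z=0) = 1/12
  weight(Z=1) = 1/72
  weight(Z=2) = 1/48
  weight(Z=3) = 1/24
Total weight = 1/12 + 1/72 + 1/48 + 1/24 = 23/144
P(Z=0 | obs) = 1/12 / 23/144 = 12/23
P(Z=1 | obs) = 1/72 / 23/144 = 2/23
P(Z=2 | obs) = 1/48 / 23/144 = 3/23
P(Z=3 | obs) = 1/24 / 23/144 = 6/23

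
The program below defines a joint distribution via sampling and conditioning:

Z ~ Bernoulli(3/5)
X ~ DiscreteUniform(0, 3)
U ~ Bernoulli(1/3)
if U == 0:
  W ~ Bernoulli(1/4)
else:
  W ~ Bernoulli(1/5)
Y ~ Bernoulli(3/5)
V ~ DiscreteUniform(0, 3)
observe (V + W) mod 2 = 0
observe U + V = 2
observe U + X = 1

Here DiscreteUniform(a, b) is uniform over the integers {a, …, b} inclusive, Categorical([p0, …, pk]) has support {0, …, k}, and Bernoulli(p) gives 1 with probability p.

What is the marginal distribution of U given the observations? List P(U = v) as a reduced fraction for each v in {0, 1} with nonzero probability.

P(U=0) = 15/17, P(U=1) = 2/17

Enumerate traces; 8 have nonzero weight after conditioning:
  (Z=0, X=0, U=1, W=1, Y=0, V=1) weight 1/1500
  (Z=0, X=0, U=1, W=1, Y=1, V=1) weight 1/1000
  (Z=0, X=1, U=0, W=0, Y=0, V=2) weight 1/200
  (Z=0, X=1, U=0, W=0, Y=1, V=2) weight 3/400
  (Z=1, X=0, U=1, W=1, Y=0, V=1) weight 1/1000
  (Z=1, X=0, U=1, W=1, Y=1, V=1) weight 3/2000
  (Z=1, X=1, U=0, W=0, Y=0, V=2) weight 3/400
  (Z=1, X=1, U=0, W=0, Y=1, V=2) weight 9/800
Group by U:
  weight(U=0) = 1/32
  weight(U=1) = 1/240
Total weight = 1/32 + 1/240 = 17/480
P(U=0 | obs) = 1/32 / 17/480 = 15/17
P(U=1 | obs) = 1/240 / 17/480 = 2/17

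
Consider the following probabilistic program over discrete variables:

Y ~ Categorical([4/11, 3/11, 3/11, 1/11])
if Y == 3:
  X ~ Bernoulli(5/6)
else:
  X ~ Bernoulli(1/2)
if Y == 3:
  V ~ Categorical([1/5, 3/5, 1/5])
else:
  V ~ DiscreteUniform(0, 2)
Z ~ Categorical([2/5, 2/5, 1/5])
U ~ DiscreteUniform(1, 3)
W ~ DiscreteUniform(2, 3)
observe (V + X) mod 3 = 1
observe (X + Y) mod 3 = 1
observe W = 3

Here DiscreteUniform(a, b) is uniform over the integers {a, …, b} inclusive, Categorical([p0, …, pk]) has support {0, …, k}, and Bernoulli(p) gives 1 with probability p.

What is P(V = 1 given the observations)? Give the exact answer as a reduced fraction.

P(V = 1 | obs) = 3/8

Enumerate traces; 27 have nonzero weight after conditioning:
  (Y=0, X=1, V=0, Z=0, U=1, W=3) weight 2/495
  (Y=0, X=1, V=0, Z=0, U=2, W=3) weight 2/495
  (Y=0, X=1, V=0, Z=0, U=3, W=3) weight 2/495
  (Y=0, X=1, V=0, Z=1, U=1, W=3) weight 2/495
  (Y=0, X=1, V=0, Z=1, U=2, W=3) weight 2/495
  (Y=0, X=1, V=0, Z=1, U=3, W=3) weight 2/495
  (Y=0, X=1, V=0, Z=2, U=1, W=3) weight 1/495
  (Y=0, X=1, V=0, Z=2, U=2, W=3) weight 1/495
  (Y=1, X=0, V=1, Z=0, U=1, W=3) weight 1/330
  … 18 more
Group by V:
  weight(V=0) = 5/132
  weight(V=1) = 1/44
Total weight = 5/132 + 1/44 = 2/33
P(V=0 | obs) = 5/132 / 2/33 = 5/8
P(V=1 | obs) = 1/44 / 2/33 = 3/8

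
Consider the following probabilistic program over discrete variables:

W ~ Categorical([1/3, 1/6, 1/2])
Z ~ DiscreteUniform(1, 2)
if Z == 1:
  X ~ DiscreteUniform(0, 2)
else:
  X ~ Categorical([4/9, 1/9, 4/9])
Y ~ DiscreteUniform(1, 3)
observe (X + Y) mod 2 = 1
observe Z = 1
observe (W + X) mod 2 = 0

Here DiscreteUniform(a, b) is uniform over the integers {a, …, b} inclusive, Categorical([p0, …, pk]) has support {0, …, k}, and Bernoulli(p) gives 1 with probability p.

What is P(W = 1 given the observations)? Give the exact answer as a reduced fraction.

P(W = 1 | obs) = 1/21

Enumerate traces; 9 have nonzero weight after conditioning:
  (W=0, Z=1, X=0, Y=1) weight 1/54
  (W=0, Z=1, X=0, Y=3) weight 1/54
  (W=0, Z=1, X=2, Y=1) weight 1/54
  (W=0, Z=1, X=2, Y=3) weight 1/54
  (W=1, Z=1, X=1, Y=2) weight 1/108
  (W=2, Z=1, X=0, Y=1) weight 1/36
  (W=2, Z=1, X=0, Y=3) weight 1/36
  (W=2, Z=1, X=2, Y=1) weight 1/36
  … 1 more
Group by W:
  weight(W=0) = 2/27
  weight(W=1) = 1/108
  weight(W=2) = 1/9
Total weight = 2/27 + 1/108 + 1/9 = 7/36
P(W=0 | obs) = 2/27 / 7/36 = 8/21
P(W=1 | obs) = 1/108 / 7/36 = 1/21
P(W=2 | obs) = 1/9 / 7/36 = 4/7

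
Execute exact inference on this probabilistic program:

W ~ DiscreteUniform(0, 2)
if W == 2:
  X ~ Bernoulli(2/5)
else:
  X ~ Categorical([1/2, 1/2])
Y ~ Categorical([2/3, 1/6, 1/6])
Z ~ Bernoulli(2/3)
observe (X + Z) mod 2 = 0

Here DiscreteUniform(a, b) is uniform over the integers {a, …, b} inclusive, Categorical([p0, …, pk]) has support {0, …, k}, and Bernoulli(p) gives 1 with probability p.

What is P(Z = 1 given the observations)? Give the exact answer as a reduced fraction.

P(Z = 1 | obs) = 7/11

Enumerate traces; 18 have nonzero weight after conditioning:
  (W=0, X=0, Y=0, Z=0) weight 1/27
  (W=0, X=0, Y=1, Z=0) weight 1/108
  (W=0, X=0, Y=2, Z=0) weight 1/108
  (W=0, X=1, Y=0, Z=1) weight 2/27
  (W=0, X=1, Y=1, Z=1) weight 1/54
  (W=0, X=1, Y=2, Z=1) weight 1/54
  (W=1, X=0, Y=0, Z=0) weight 1/27
  (W=1, X=0, Y=1, Z=0) weight 1/108
  … 10 more
Group by Z:
  weight(Z=0) = 8/45
  weight(Z=1) = 14/45
Total weight = 8/45 + 14/45 = 22/45
P(Z=0 | obs) = 8/45 / 22/45 = 4/11
P(Z=1 | obs) = 14/45 / 22/45 = 7/11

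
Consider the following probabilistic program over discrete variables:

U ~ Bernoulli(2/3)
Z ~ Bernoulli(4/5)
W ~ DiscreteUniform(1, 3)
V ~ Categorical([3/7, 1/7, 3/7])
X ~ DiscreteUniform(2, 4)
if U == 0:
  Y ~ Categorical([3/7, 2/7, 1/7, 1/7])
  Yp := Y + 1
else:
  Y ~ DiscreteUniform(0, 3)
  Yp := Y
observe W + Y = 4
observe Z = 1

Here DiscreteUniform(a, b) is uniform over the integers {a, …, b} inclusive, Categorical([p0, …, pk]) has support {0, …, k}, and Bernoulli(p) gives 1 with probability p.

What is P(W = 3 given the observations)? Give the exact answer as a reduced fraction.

Enumerate traces; 54 have nonzero weight after conditioning:
  (U=0, Z=1, W=1, V=0, X=2, Y=3) weight 4/2205
  (U=0, Z=1, W=1, V=0, X=3, Y=3) weight 4/2205
  (U=0, Z=1, W=1, V=0, X=4, Y=3) weight 4/2205
  (U=0, Z=1, W=1, V=1, X=2, Y=3) weight 4/6615
  (U=0, Z=1, W=1, V=1, X=3, Y=3) weight 4/6615
  (U=0, Z=1, W=1, V=1, X=4, Y=3) weight 4/6615
  (U=0, Z=1, W=1, V=2, X=2, Y=3) weight 4/2205
  (U=0, Z=1, W=1, V=2, X=3, Y=3) weight 4/2205
  (U=0, Z=1, W=2, V=0, X=2, Y=2) weight 4/2205
  (U=0, Z=1, W=3, V=0, X=2, Y=1) weight 8/2205
  … 44 more
Group by W:
  weight(W=1) = 2/35
  weight(W=2) = 2/35
  weight(W=3) = 22/315
Total weight = 2/35 + 2/35 + 22/315 = 58/315
P(W=1 | obs) = 2/35 / 58/315 = 9/29
P(W=2 | obs) = 2/35 / 58/315 = 9/29
P(W=3 | obs) = 22/315 / 58/315 = 11/29

P(W = 3 | obs) = 11/29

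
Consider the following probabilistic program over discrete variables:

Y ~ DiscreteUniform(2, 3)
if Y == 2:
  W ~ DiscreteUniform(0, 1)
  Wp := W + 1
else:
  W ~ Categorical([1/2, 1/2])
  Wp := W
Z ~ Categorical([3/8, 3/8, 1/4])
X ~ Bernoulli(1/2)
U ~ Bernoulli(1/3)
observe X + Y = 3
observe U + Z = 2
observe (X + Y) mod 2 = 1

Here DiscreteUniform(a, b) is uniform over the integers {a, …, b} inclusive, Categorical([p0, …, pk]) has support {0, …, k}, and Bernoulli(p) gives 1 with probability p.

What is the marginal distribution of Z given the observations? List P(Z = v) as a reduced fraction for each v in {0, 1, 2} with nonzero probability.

P(Z=1) = 3/7, P(Z=2) = 4/7

Enumerate traces; 8 have nonzero weight after conditioning:
  (Y=2, W=0, Z=1, X=1, U=1) weight 1/64
  (Y=2, W=0, Z=2, X=1, U=0) weight 1/48
  (Y=2, W=1, Z=1, X=1, U=1) weight 1/64
  (Y=2, W=1, Z=2, X=1, U=0) weight 1/48
  (Y=3, W=0, Z=1, X=0, U=1) weight 1/64
  (Y=3, W=0, Z=2, X=0, U=0) weight 1/48
  (Y=3, W=1, Z=1, X=0, U=1) weight 1/64
  (Y=3, W=1, Z=2, X=0, U=0) weight 1/48
Group by Z:
  weight(Z=1) = 1/16
  weight(Z=2) = 1/12
Total weight = 1/16 + 1/12 = 7/48
P(Z=1 | obs) = 1/16 / 7/48 = 3/7
P(Z=2 | obs) = 1/12 / 7/48 = 4/7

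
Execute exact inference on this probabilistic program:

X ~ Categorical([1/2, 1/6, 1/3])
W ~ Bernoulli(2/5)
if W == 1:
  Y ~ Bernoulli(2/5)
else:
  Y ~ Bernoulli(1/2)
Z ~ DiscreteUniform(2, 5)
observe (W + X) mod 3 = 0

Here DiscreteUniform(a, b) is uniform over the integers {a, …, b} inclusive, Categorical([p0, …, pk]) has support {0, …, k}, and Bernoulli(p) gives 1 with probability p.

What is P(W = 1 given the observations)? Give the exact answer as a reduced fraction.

Enumerate traces; 16 have nonzero weight after conditioning:
  (X=0, W=0, Y=0, Z=2) weight 3/80
  (X=0, W=0, Y=0, Z=3) weight 3/80
  (X=0, W=0, Y=0, Z=4) weight 3/80
  (X=0, W=0, Y=0, Z=5) weight 3/80
  (X=0, W=0, Y=1, Z=2) weight 3/80
  (X=0, W=0, Y=1, Z=3) weight 3/80
  (X=0, W=0, Y=1, Z=4) weight 3/80
  (X=0, W=0, Y=1, Z=5) weight 3/80
  (X=2, W=1, Y=0, Z=2) weight 1/50
  … 7 more
Group by W:
  weight(W=0) = 3/10
  weight(W=1) = 2/15
Total weight = 3/10 + 2/15 = 13/30
P(W=0 | obs) = 3/10 / 13/30 = 9/13
P(W=1 | obs) = 2/15 / 13/30 = 4/13

P(W = 1 | obs) = 4/13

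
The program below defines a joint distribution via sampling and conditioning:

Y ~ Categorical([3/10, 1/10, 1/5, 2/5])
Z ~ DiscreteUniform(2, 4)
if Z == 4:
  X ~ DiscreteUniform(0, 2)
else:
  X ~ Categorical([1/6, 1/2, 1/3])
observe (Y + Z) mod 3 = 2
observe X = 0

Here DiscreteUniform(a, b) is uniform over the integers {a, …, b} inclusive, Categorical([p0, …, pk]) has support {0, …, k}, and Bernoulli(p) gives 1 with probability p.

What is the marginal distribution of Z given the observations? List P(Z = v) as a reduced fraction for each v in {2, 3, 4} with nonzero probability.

P(Z=2) = 7/11, P(Z=3) = 2/11, P(Z=4) = 2/11

Enumerate traces; 4 have nonzero weight after conditioning:
  (Y=0, Z=2, X=0) weight 1/60
  (Y=1, Z=4, X=0) weight 1/90
  (Y=2, Z=3, X=0) weight 1/90
  (Y=3, Z=2, X=0) weight 1/45
Group by Z:
  weight(Z=2) = 7/180
  weight(Z=3) = 1/90
  weight(Z=4) = 1/90
Total weight = 7/180 + 1/90 + 1/90 = 11/180
P(Z=2 | obs) = 7/180 / 11/180 = 7/11
P(Z=3 | obs) = 1/90 / 11/180 = 2/11
P(Z=4 | obs) = 1/90 / 11/180 = 2/11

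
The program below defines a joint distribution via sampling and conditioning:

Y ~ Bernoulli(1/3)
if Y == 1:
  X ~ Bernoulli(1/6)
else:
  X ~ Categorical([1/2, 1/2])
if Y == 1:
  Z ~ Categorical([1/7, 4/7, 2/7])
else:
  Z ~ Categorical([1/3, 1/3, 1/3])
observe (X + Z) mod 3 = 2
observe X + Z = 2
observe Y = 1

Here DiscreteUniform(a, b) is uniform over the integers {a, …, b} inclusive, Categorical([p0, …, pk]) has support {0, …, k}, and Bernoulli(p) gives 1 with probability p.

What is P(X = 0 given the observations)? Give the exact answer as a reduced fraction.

P(X = 0 | obs) = 5/7

Enumerate traces; 2 have nonzero weight after conditioning:
  (Y=1, X=0, Z=2) weight 5/63
  (Y=1, X=1, Z=1) weight 2/63
Group by X:
  weight(X=0) = 5/63
  weight(X=1) = 2/63
Total weight = 5/63 + 2/63 = 1/9
P(X=0 | obs) = 5/63 / 1/9 = 5/7
P(X=1 | obs) = 2/63 / 1/9 = 2/7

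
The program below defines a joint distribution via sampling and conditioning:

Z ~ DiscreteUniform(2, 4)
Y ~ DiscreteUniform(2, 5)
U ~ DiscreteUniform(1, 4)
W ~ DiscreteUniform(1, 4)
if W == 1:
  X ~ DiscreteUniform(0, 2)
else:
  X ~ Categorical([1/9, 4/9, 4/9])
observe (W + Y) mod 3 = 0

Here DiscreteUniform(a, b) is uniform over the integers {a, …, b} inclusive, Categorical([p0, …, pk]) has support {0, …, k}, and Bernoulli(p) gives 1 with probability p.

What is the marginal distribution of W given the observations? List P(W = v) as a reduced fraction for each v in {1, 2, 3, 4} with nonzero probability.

Enumerate traces; 216 have nonzero weight after conditioning:
  (Z=2, Y=2, U=1, W=1, X=0) weight 1/576
  (Z=2, Y=2, U=1, W=1, X=1) weight 1/576
  (Z=2, Y=2, U=1, W=1, X=2) weight 1/576
  (Z=2, Y=2, U=1, W=4, X=0) weight 1/1728
  (Z=2, Y=2, U=1, W=4, X=1) weight 1/432
  (Z=2, Y=2, U=1, W=4, X=2) weight 1/432
  (Z=2, Y=2, U=2, W=1, X=0) weight 1/576
  (Z=2, Y=2, U=2, W=1, X=1) weight 1/576
  (Z=2, Y=3, U=1, W=3, X=0) weight 1/1728
  (Z=2, Y=4, U=1, W=2, X=0) weight 1/1728
  … 206 more
Group by W:
  weight(W=1) = 1/8
  weight(W=2) = 1/16
  weight(W=3) = 1/16
  weight(W=4) = 1/8
Total weight = 1/8 + 1/16 + 1/16 + 1/8 = 3/8
P(W=1 | obs) = 1/8 / 3/8 = 1/3
P(W=2 | obs) = 1/16 / 3/8 = 1/6
P(W=3 | obs) = 1/16 / 3/8 = 1/6
P(W=4 | obs) = 1/8 / 3/8 = 1/3

P(W=1) = 1/3, P(W=2) = 1/6, P(W=3) = 1/6, P(W=4) = 1/3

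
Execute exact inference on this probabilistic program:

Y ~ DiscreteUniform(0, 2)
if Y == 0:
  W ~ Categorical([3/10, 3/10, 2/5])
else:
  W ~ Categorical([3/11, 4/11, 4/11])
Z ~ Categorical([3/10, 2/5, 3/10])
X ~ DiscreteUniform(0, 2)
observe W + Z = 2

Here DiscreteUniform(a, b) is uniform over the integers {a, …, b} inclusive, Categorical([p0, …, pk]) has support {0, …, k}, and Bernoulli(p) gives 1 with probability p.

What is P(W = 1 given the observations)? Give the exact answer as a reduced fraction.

P(W = 1 | obs) = 452/1103

Enumerate traces; 27 have nonzero weight after conditioning:
  (Y=0, W=0, Z=2, X=0) weight 1/100
  (Y=0, W=0, Z=2, X=1) weight 1/100
  (Y=0, W=0, Z=2, X=2) weight 1/100
  (Y=0, W=1, Z=1, X=0) weight 1/75
  (Y=0, W=1, Z=1, X=1) weight 1/75
  (Y=0, W=1, Z=1, X=2) weight 1/75
  (Y=0, W=2, Z=0, X=0) weight 1/75
  (Y=0, W=2, Z=0, X=1) weight 1/75
  … 19 more
Group by W:
  weight(W=0) = 93/1100
  weight(W=1) = 113/825
  weight(W=2) = 31/275
Total weight = 93/1100 + 113/825 + 31/275 = 1103/3300
P(W=0 | obs) = 93/1100 / 1103/3300 = 279/1103
P(W=1 | obs) = 113/825 / 1103/3300 = 452/1103
P(W=2 | obs) = 31/275 / 1103/3300 = 372/1103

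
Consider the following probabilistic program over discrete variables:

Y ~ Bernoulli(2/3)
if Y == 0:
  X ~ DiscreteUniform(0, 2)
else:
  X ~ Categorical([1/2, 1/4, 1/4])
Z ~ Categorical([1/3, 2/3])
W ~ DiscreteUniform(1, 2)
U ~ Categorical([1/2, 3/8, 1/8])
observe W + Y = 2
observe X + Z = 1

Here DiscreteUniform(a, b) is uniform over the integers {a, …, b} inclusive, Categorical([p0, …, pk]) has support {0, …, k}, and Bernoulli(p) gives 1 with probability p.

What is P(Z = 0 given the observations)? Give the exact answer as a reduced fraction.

Enumerate traces; 12 have nonzero weight after conditioning:
  (Y=0, X=0, Z=1, W=2, U=0) weight 1/54
  (Y=0, X=0, Z=1, W=2, U=1) weight 1/72
  (Y=0, X=0, Z=1, W=2, U=2) weight 1/216
  (Y=0, X=1, Z=0, W=2, U=0) weight 1/108
  (Y=0, X=1, Z=0, W=2, U=1) weight 1/144
  (Y=0, X=1, Z=0, W=2, U=2) weight 1/432
  (Y=1, X=0, Z=1, W=1, U=0) weight 1/18
  (Y=1, X=0, Z=1, W=1, U=1) weight 1/24
  … 4 more
Group by Z:
  weight(Z=0) = 5/108
  weight(Z=1) = 4/27
Total weight = 5/108 + 4/27 = 7/36
P(Z=0 | obs) = 5/108 / 7/36 = 5/21
P(Z=1 | obs) = 4/27 / 7/36 = 16/21

P(Z = 0 | obs) = 5/21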